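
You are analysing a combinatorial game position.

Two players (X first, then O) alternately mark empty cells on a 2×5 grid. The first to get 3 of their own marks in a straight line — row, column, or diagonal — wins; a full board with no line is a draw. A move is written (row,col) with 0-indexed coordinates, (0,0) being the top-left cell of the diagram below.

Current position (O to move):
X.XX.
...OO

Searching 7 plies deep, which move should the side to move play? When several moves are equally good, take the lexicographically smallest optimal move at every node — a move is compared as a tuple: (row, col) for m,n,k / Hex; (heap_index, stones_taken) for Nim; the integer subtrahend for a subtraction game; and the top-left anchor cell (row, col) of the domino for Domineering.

[X.XX./...OO] O move#1: (0,1):-1/XOXX./...OO, (0,4):-1/X.XXO/...OO, (1,0):-1/X.XX./O..OO, (1,1):-1/X.XX./.O.OO, (1,2):+1/X.XX./..OOO*
[X.XX./..OOO] end (terminal -1, X#2); searched X.XX./...OO to 7

O's best at [X.XX./...OO]: (1,2)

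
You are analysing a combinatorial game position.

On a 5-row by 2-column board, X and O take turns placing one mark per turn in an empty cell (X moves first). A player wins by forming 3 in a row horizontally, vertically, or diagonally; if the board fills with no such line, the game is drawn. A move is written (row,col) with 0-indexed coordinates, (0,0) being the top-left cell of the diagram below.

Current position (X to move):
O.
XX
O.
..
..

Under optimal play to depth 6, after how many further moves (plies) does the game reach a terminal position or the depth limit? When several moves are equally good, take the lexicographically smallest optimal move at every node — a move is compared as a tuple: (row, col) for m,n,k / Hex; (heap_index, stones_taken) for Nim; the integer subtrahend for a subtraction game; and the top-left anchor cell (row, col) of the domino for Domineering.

p1 X@[O./XX/O./../..]: (0,1)[OX/XX/O./../..]+0 (2,1)[O./XX/OX/../..]+1* (3,0)[O./XX/O./X./..]+0 (3,1)[O./XX/O./.X/..]+0 (4,0)[O./XX/O./../X.]+0 (4,1)[O./XX/O./../.X]+0
p2 O@[O./XX/OX/../..]: (0,1)[OO/XX/OX/../..]-1* (3,0)[O./XX/OX/O./..]-1 (3,1)[O./XX/OX/.O/..]-1 (4,0)[O./XX/OX/../O.]-1 (4,1)[O./XX/OX/../.O]-1
p3 X@[OO/XX/OX/../..]: (3,0)[OO/XX/OX/X./..]+0 (3,1)[OO/XX/OX/.X/..]+1* (4,0)[OO/XX/OX/../X.]+0 (4,1)[OO/XX/OX/../.X]+0
p4 O@[OO/XX/OX/.X/..] terminal -1; root [O./XX/O./../..] d6

PV length from [O./XX/O./../..]: 3 plies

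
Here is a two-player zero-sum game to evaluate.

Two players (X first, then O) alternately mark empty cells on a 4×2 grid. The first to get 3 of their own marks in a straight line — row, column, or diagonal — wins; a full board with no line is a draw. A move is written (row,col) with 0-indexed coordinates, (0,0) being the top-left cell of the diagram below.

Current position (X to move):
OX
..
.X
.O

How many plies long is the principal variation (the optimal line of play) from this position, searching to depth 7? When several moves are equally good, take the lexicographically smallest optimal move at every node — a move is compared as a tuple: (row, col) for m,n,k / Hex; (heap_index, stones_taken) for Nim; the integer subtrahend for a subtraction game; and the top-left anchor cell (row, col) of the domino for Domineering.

PV length from [OX/../.X/.O]: 1 ply

ply 1, X at OX/../.X/.O | (1,0)=+0→OX/X./.X/.O; (1,1)=+1→OX/.X/.X/.O*; (2,0)=+0→OX/../XX/.O; (3,0)=+0→OX/../.X/XO
ply 2: OX/.X/.X/.O is terminal -1 (O); from OX/../.X/.O depth 7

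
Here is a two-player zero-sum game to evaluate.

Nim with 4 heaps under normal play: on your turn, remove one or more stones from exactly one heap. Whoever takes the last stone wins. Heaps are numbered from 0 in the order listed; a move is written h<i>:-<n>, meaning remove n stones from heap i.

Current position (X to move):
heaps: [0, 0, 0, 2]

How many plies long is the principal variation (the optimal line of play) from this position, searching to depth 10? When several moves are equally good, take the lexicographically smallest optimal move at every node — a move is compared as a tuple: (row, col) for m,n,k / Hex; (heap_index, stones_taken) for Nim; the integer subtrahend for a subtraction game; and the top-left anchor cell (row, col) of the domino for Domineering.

PV length from [(0,0,0,2)]: 1 ply

[(0,0,0,2)] X move#1: h3:-1:-1/(0,0,0,1), h3:-2:+1/(0,0,0,0)*
[(0,0,0,0)] end (terminal -1, O#2); searched (0,0,0,2) to 10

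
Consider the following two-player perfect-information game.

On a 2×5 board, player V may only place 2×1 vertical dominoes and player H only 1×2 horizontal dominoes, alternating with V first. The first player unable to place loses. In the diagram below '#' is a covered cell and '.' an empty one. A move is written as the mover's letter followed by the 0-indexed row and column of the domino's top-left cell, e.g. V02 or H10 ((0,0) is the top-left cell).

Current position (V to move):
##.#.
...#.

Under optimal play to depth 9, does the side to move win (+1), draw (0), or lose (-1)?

p1 V@[##.#./...#.]: V02[####./..##.]+1* V04[##.##/...##]-1
p2 H@[####./..##.]: H10[####./####.]-1*
p3 V@[####./####.]: V04[#####/#####]+1*
p4 H@[#####/#####] terminal -1; root [##.#./...#.] d9

value(##.#./...#., V) = +1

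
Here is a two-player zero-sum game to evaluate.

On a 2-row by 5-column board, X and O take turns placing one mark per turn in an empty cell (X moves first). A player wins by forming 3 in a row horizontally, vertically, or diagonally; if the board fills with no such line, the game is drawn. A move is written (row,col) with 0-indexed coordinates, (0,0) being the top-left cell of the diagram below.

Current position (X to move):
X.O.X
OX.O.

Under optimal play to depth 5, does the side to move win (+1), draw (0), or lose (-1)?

value(X.O.X/OX.O., X) = 0

ply 1, X at X.O.X/OX.O. | (0,1)=+0→XXO.X/OX.O.*; (0,3)=+0→X.OXX/OX.O.; (1,2)=+0→X.O.X/OXXO.; (1,4)=+0→X.O.X/OX.OX
ply 2, O at XXO.X/OX.O. | (0,3)=+0→XXOOX/OX.O.*; (1,2)=+0→XXO.X/OXOO.; (1,4)=+0→XXO.X/OX.OO
ply 3, X at XXOOX/OX.O. | (1,2)=+0→XXOOX/OXXO.*; (1,4)=+0→XXOOX/OX.OX
ply 4, O at XXOOX/OXXO. | (1,4)=+0→XXOOX/OXXOO*
ply 5: XXOOX/OXXOO is terminal +0 (X); from X.O.X/OX.O. depth 5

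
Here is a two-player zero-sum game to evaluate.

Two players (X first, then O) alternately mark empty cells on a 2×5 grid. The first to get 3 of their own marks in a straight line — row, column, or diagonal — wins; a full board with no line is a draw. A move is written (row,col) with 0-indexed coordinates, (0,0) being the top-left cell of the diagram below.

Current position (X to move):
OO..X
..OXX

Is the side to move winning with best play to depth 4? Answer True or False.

X winning at [OO..X/..OXX]: False

p1 X@[OO..X/..OXX]: (0,2)[OOX.X/..OXX]+0* (0,3)[OO.XX/..OXX]-1 (1,0)[OO..X/X.OXX]-1 (1,1)[OO..X/.XOXX]-1
p2 O@[OOX.X/..OXX]: (0,3)[OOXOX/..OXX]+0* (1,0)[OOX.X/O.OXX]-1 (1,1)[OOX.X/.OOXX]-1
p3 X@[OOXOX/..OXX]: (1,0)[OOXOX/X.OXX]+0* (1,1)[OOXOX/.XOXX]+0
p4 O@[OOXOX/X.OXX]: (1,1)[OOXOX/XOOXX]+0*
p5 X@[OOXOX/XOOXX] terminal +0; root [OO..X/..OXX] d4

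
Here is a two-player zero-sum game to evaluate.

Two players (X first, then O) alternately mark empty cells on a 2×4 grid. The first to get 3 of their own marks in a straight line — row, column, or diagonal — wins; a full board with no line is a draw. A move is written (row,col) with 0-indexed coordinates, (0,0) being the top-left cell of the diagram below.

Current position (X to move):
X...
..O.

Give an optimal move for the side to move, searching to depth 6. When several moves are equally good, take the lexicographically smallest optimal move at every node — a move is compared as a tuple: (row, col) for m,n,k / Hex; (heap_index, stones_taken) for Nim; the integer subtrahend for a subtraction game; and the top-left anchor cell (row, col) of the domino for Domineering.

ply 1, X at X.../..O. | (0,1)=+0→XX../..O.*; (0,2)=+0→X.X./..O.; (0,3)=-1→X..X/..O.; (1,0)=+0→X.../X.O.; (1,1)=+0→X.../.XO.; (1,3)=+0→X.../..OX
ply 2, O at XX../..O. | (0,2)=+0→XXO./..O.*; (0,3)=-1→XX.O/..O.; (1,0)=-1→XX../O.O.; (1,1)=-1→XX../.OO.; (1,3)=-1→XX../..OO
ply 3, X at XXO./..O. | (0,3)=-1→XXOX/..O.; (1,0)=+0→XXO./X.O.*; (1,1)=+0→XXO./.XO.; (1,3)=+0→XXO./..OX
ply 4, O at XXO./X.O. | (0,3)=+0→XXOO/X.O.*; (1,1)=+0→XXO./XOO.; (1,3)=+0→XXO./X.OO
ply 5, X at XXOO/X.O. | (1,1)=+0→XXOO/XXO.*; (1,3)=+0→XXOO/X.OX
ply 6, O at XXOO/XXO. | (1,3)=+0→XXOO/XXOO*
ply 7: XXOO/XXOO is terminal +0 (X); from X.../..O. depth 6

X's best at [X.../..O.]: (0,1)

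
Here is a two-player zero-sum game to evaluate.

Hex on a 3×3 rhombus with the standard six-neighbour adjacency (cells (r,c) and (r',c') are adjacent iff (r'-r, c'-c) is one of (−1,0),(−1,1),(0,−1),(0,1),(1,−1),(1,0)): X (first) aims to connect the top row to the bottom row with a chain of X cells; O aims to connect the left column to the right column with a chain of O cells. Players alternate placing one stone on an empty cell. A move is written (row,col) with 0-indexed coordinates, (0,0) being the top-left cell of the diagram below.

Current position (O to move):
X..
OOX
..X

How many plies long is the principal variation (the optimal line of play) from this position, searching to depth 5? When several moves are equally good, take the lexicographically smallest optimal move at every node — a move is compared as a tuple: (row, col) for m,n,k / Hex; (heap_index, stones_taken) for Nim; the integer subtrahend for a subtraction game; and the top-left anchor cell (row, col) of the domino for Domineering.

PV length from [X../OOX/..X]: 1 ply

p1 O@[X../OOX/..X]: (0,1)[XO./OOX/..X]-1 (0,2)[X.O/OOX/..X]+1* (2,0)[X../OOX/O.X]-1 (2,1)[X../OOX/.OX]-1
p2 X@[X.O/OOX/..X] terminal -1; root [X../OOX/..X] d5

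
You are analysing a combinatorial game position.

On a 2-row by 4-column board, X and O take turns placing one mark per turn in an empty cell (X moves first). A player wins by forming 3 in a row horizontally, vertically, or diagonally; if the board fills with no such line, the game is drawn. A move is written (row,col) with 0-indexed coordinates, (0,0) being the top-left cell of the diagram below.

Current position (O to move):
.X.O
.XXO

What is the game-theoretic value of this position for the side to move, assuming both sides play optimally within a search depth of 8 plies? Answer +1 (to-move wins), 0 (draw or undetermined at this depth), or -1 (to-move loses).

value(.X.O/.XXO, O) = 0

ply 1, O at .X.O/.XXO | (0,0)=-1→OX.O/.XXO; (0,2)=-1→.XOO/.XXO; (1,0)=+0→.X.O/OXXO*
ply 2, X at .X.O/OXXO | (0,0)=+0→XX.O/OXXO*; (0,2)=+0→.XXO/OXXO
ply 3, O at XX.O/OXXO | (0,2)=+0→XXOO/OXXO*
ply 4: XXOO/OXXO is terminal +0 (X); from .X.O/.XXO depth 8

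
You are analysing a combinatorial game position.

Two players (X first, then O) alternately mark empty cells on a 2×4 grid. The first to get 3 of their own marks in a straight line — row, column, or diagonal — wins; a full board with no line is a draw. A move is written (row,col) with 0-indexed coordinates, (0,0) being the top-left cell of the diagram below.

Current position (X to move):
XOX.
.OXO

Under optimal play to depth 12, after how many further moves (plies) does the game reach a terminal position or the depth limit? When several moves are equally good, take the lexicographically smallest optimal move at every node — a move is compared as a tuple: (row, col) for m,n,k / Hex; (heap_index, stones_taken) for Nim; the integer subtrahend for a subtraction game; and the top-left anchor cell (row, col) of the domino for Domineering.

PV length from [XOX./.OXO]: 2 plies

[XOX./.OXO] X move#1: (0,3):+0/XOXX/.OXO*, (1,0):+0/XOX./XOXO
[XOXX/.OXO] O move#2: (1,0):+0/XOXX/OOXO*
[XOXX/OOXO] end (terminal +0, X#3); searched XOX./.OXO to 12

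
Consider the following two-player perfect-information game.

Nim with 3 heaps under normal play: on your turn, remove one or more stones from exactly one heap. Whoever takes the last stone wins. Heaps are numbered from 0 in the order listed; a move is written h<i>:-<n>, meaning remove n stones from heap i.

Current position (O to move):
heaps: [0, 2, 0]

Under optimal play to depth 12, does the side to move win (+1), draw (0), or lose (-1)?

ply 1, O at (0,2,0) | h1:-1=-1→(0,1,0); h1:-2=+1→(0,0,0)*
ply 2: (0,0,0) is terminal -1 (X); from (0,2,0) depth 12

value((0,2,0), O) = +1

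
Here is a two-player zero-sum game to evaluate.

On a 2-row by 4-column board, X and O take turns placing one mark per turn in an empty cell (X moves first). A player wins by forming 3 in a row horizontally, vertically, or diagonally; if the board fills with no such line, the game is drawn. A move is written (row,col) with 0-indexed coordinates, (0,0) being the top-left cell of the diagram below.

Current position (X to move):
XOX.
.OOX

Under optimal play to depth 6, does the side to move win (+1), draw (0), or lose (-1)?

value(XOX./.OOX, X) = 0

[XOX./.OOX] X move#1: (0,3):-1/XOXX/.OOX, (1,0):+0/XOX./XOOX*
[XOX./XOOX] O move#2: (0,3):+0/XOXO/XOOX*
[XOXO/XOOX] end (terminal +0, X#3); searched XOX./.OOX to 6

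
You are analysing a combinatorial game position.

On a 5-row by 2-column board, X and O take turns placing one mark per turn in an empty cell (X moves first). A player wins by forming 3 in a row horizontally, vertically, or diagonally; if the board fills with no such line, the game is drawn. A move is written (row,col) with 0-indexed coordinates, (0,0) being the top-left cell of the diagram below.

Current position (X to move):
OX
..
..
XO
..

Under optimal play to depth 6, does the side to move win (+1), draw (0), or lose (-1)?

[OX/../../XO/..] X move#1: (1,0):+0/OX/X./../XO/.., (1,1):+0/OX/.X/../XO/.., (2,0):+1/OX/../X./XO/..*, (2,1):+1/OX/../.X/XO/.., (4,0):-1/OX/../../XO/X., (4,1):+0/OX/../../XO/.X
[OX/../X./XO/..] O move#2: (1,0):-1/OX/O./X./XO/..*, (1,1):-1/OX/.O/X./XO/.., (2,1):-1/OX/../XO/XO/.., (4,0):-1/OX/../X./XO/O., (4,1):-1/OX/../X./XO/.O
[OX/O./X./XO/..] X move#3: (1,1):+1/OX/OX/X./XO/..*, (2,1):+1/OX/O./XX/XO/.., (4,0):+1/OX/O./X./XO/X., (4,1):+0/OX/O./X./XO/.X
[OX/OX/X./XO/..] O move#4: (2,1):-1/OX/OX/XO/XO/..*, (4,0):-1/OX/OX/X./XO/O., (4,1):-1/OX/OX/X./XO/.O
[OX/OX/XO/XO/..] X move#5: (4,0):+1/OX/OX/XO/XO/X.*, (4,1):+0/OX/OX/XO/XO/.X
[OX/OX/XO/XO/X.] end (terminal -1, O#6); searched OX/../../XO/.. to 6

value(OX/../../XO/.., X) = +1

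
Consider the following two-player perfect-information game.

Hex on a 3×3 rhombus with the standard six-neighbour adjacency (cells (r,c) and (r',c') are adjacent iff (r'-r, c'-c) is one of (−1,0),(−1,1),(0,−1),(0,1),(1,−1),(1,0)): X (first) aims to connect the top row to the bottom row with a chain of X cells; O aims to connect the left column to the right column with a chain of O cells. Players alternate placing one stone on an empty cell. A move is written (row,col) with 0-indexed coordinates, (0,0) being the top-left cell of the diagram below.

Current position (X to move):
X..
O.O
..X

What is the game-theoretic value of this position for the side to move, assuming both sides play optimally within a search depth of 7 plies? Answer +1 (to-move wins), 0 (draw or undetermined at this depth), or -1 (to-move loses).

p1 X@[X../O.O/..X]: (0,1)[XX./O.O/..X]-1 (0,2)[X.X/O.O/..X]-1 (1,1)[X../OXO/..X]+1* (2,0)[X../O.O/X.X]-1 (2,1)[X../O.O/.XX]-1
p2 O@[X../OXO/..X]: (0,1)[XO./OXO/..X]-1* (0,2)[X.O/OXO/..X]-1 (2,0)[X../OXO/O.X]-1 (2,1)[X../OXO/.OX]-1
p3 X@[XO./OXO/..X]: (0,2)[XOX/OXO/..X]+1* (2,0)[XO./OXO/X.X]-1 (2,1)[XO./OXO/.XX]-1
p4 O@[XOX/OXO/..X]: (2,0)[XOX/OXO/O.X]-1* (2,1)[XOX/OXO/.OX]-1
p5 X@[XOX/OXO/O.X]: (2,1)[XOX/OXO/OXX]+1*
p6 O@[XOX/OXO/OXX] terminal -1; root [X../O.O/..X] d7

value(X../O.O/..X, X) = +1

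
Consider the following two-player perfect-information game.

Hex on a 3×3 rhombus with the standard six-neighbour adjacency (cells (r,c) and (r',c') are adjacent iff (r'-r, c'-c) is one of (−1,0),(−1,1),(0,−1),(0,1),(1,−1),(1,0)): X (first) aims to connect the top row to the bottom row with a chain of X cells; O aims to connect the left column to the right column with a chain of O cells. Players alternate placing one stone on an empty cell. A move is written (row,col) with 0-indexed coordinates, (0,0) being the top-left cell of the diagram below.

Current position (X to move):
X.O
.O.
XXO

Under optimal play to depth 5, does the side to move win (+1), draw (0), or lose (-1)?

value(X.O/.O./XXO, X) = +1

[X.O/.O./XXO] X move#1: (0,1):-1/XXO/.O./XXO, (1,0):+1/X.O/XO./XXO*, (1,2):-1/X.O/.OX/XXO
[X.O/XO./XXO] end (terminal -1, O#2); searched X.O/.O./XXO to 5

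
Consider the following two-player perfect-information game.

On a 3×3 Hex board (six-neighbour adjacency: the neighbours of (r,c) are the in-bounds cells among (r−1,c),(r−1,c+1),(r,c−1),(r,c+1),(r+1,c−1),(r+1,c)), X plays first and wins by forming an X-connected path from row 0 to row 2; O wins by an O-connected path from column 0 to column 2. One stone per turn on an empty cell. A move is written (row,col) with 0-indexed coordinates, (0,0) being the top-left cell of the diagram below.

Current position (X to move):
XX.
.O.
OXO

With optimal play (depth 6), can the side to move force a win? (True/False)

X winning at [XX./.O./OXO]: False

p1 X@[XX./.O./OXO]: (0,2)[XXX/.O./OXO]-1* (1,0)[XX./XO./OXO]-1 (1,2)[XX./.OX/OXO]-1
p2 O@[XXX/.O./OXO]: (1,0)[XXX/OO./OXO]-1 (1,2)[XXX/.OO/OXO]+1*
p3 X@[XXX/.OO/OXO] terminal -1; root [XX./.O./OXO] d6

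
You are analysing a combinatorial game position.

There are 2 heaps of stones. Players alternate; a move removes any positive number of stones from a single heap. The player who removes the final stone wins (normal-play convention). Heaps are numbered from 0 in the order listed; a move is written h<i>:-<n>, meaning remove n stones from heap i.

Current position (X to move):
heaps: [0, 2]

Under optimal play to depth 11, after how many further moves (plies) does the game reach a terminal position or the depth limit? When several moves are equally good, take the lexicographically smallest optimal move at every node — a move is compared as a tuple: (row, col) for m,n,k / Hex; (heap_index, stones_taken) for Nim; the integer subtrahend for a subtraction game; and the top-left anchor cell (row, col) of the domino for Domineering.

PV length from [(0,2)]: 1 ply

[(0,2)] X move#1: h1:-1:-1/(0,1), h1:-2:+1/(0,0)*
[(0,0)] end (terminal -1, O#2); searched (0,2) to 11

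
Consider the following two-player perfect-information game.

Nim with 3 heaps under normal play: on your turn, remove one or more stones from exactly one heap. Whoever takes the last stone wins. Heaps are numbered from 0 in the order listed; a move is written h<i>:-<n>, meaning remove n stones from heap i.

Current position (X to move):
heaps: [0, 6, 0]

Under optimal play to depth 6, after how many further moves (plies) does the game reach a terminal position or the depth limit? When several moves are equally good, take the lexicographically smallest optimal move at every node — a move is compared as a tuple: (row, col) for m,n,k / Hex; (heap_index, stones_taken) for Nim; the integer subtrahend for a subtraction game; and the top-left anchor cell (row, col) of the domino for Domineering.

PV length from [(0,6,0)]: 1 ply

ply 1, X at (0,6,0) | h1:-1=-1→(0,5,0); h1:-2=-1→(0,4,0); h1:-3=-1→(0,3,0); h1:-4=-1→(0,2,0); h1:-5=-1→(0,1,0); h1:-6=+1→(0,0,0)*
ply 2: (0,0,0) is terminal -1 (O); from (0,6,0) depth 6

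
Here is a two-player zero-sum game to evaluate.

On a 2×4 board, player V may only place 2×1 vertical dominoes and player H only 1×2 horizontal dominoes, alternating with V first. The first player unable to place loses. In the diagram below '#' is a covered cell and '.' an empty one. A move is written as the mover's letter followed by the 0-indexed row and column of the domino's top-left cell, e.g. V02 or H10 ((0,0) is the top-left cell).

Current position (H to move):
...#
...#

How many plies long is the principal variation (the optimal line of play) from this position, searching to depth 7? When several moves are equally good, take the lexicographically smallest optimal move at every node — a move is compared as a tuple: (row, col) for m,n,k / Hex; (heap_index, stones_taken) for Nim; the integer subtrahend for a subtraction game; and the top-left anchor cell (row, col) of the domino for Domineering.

ply 1, H at ...#/...# | H00=+1→##.#/...#*; H01=+1→.###/...#; H10=+1→...#/##.#; H11=+1→...#/.###
ply 2, V at ##.#/...# | V02=-1→####/..##*
ply 3, H at ####/..## | H10=+1→####/####*
ply 4: ####/#### is terminal -1 (V); from ...#/...# depth 7

PV length from [...#/...#]: 3 plies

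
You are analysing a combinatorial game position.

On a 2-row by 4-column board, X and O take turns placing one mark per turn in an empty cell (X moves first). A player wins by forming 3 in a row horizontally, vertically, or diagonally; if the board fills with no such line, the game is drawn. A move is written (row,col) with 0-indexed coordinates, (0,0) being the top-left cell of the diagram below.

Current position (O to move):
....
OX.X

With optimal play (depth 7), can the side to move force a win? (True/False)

O winning at [..../OX.X]: False

ply 1, O at ..../OX.X | (0,0)=-1→O.../OX.X; (0,1)=-1→.O../OX.X; (0,2)=-1→..O./OX.X; (0,3)=-1→...O/OX.X; (1,2)=+0→..../OXOX*
ply 2, X at ..../OXOX | (0,0)=+0→X.../OXOX*; (0,1)=+0→.X../OXOX; (0,2)=+0→..X./OXOX; (0,3)=+0→...X/OXOX
ply 3, O at X.../OXOX | (0,1)=+0→XO../OXOX*; (0,2)=+0→X.O./OXOX; (0,3)=+0→X..O/OXOX
ply 4, X at XO../OXOX | (0,2)=+0→XOX./OXOX*; (0,3)=+0→XO.X/OXOX
ply 5, O at XOX./OXOX | (0,3)=+0→XOXO/OXOX*
ply 6: XOXO/OXOX is terminal +0 (X); from ..../OX.X depth 7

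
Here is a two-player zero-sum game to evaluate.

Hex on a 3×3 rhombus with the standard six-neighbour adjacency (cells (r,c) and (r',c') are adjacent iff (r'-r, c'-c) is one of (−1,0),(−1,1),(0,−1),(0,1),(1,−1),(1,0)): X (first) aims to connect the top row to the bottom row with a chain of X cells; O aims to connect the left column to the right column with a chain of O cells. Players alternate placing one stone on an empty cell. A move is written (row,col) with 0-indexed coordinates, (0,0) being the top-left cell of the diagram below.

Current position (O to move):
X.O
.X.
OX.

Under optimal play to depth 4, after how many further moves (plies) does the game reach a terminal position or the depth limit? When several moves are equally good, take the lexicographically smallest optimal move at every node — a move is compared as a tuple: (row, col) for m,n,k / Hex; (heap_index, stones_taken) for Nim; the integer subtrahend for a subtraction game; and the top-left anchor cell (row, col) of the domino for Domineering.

PV length from [X.O/.X./OX.]: 2 plies

ply 1, O at X.O/.X./OX. | (0,1)=-1→XOO/.X./OX.*; (1,0)=-1→X.O/OX./OX.; (1,2)=-1→X.O/.XO/OX.; (2,2)=-1→X.O/.X./OXO
ply 2, X at XOO/.X./OX. | (1,0)=+1→XOO/XX./OX.*; (1,2)=-1→XOO/.XX/OX.; (2,2)=-1→XOO/.X./OXX
ply 3: XOO/XX./OX. is terminal -1 (O); from X.O/.X./OX. depth 4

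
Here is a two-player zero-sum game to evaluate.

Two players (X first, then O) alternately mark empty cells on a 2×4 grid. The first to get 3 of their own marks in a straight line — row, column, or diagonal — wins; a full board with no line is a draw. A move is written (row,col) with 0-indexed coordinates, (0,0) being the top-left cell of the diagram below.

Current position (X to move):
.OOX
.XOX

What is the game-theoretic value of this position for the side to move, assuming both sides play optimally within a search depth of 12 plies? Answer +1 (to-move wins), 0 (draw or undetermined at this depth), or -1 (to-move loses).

ply 1, X at .OOX/.XOX | (0,0)=+0→XOOX/.XOX*; (1,0)=-1→.OOX/XXOX
ply 2, O at XOOX/.XOX | (1,0)=+0→XOOX/OXOX*
ply 3: XOOX/OXOX is terminal +0 (X); from .OOX/.XOX depth 12

value(.OOX/.XOX, X) = 0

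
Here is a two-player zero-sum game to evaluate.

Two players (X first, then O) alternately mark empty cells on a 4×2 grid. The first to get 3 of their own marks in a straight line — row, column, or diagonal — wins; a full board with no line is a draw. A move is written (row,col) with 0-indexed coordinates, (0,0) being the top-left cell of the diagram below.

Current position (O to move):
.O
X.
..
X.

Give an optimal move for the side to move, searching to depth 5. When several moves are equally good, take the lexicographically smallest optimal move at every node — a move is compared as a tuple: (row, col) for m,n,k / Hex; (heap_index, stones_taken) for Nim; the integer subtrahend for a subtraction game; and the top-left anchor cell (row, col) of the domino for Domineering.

ply 1, O at .O/X./../X. | (0,0)=-1→OO/X./../X.; (1,1)=-1→.O/XO/../X.; (2,0)=+0→.O/X./O./X.*; (2,1)=-1→.O/X./.O/X.; (3,1)=-1→.O/X./../XO
ply 2, X at .O/X./O./X. | (0,0)=+0→XO/X./O./X.*; (1,1)=+0→.O/XX/O./X.; (2,1)=+0→.O/X./OX/X.; (3,1)=+0→.O/X./O./XX
ply 3, O at XO/X./O./X. | (1,1)=+0→XO/XO/O./X.*; (2,1)=+0→XO/X./OO/X.; (3,1)=+0→XO/X./O./XO
ply 4, X at XO/XO/O./X. | (2,1)=+0→XO/XO/OX/X.*; (3,1)=-1→XO/XO/O./XX
ply 5, O at XO/XO/OX/X. | (3,1)=+0→XO/XO/OX/XO*
ply 6: XO/XO/OX/XO is terminal +0 (X); from .O/X./../X. depth 5

O's best at [.O/X./../X.]: (2,0)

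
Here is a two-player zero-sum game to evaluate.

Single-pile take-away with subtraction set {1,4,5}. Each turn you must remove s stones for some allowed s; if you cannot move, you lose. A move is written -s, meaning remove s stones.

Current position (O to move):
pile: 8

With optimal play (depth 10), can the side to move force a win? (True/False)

O winning at [8]: False

[8] O move#1: -1:-1/7*, -4:-1/4, -5:-1/3
[7] X move#2: -1:-1/6, -4:-1/3, -5:+1/2*
[2] O move#3: -1:-1/1*
[1] X move#4: -1:+1/0*
[0] end (terminal -1, O#5); searched 8 to 10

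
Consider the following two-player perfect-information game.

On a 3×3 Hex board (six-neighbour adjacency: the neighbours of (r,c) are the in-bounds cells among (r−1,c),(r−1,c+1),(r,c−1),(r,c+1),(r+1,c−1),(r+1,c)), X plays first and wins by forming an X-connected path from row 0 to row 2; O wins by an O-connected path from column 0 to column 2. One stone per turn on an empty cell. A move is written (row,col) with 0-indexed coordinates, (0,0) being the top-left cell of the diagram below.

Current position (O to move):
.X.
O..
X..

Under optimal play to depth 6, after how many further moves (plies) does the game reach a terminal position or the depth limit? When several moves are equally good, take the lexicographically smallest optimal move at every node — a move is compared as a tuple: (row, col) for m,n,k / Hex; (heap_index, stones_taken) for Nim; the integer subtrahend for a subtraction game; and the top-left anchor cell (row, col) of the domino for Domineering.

p1 O@[.X./O../X..]: (0,0)[OX./O../X..]-1 (0,2)[.XO/O../X..]-1 (1,1)[.X./OO./X..]+1* (1,2)[.X./O.O/X..]-1 (2,1)[.X./O../XO.]-1 (2,2)[.X./O../X.O]-1
p2 X@[.X./OO./X..]: (0,0)[XX./OO./X..]-1* (0,2)[.XX/OO./X..]-1 (1,2)[.X./OOX/X..]-1 (2,1)[.X./OO./XX.]-1 (2,2)[.X./OO./X.X]-1
p3 O@[XX./OO./X..]: (0,2)[XXO/OO./X..]+1* (1,2)[XX./OOO/X..]+1 (2,1)[XX./OO./XO.]+1 (2,2)[XX./OO./X.O]+1
p4 X@[XXO/OO./X..] terminal -1; root [.X./O../X..] d6

PV length from [.X./O../X..]: 3 plies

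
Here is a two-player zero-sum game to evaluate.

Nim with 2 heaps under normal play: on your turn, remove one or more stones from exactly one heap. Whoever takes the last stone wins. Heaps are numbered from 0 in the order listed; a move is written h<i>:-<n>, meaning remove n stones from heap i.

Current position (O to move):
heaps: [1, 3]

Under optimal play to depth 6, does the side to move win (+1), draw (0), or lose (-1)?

value((1,3), O) = +1

[(1,3)] O move#1: h0:-1:-1/(0,3), h1:-1:-1/(1,2), h1:-2:+1/(1,1)*, h1:-3:-1/(1,0)
[(1,1)] X move#2: h0:-1:-1/(0,1)*, h1:-1:-1/(1,0)
[(0,1)] O move#3: h1:-1:+1/(0,0)*
[(0,0)] end (terminal -1, X#4); searched (1,3) to 6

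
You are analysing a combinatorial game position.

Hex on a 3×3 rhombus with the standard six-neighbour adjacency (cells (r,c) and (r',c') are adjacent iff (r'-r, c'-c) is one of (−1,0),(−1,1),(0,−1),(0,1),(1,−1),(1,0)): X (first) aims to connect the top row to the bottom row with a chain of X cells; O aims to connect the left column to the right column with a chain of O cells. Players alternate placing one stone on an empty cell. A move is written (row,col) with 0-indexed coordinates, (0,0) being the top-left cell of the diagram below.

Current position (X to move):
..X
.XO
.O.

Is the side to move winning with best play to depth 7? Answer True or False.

X winning at [..X/.XO/.O.]: True

ply 1, X at ..X/.XO/.O. | (0,0)=-1→X.X/.XO/.O.; (0,1)=-1→.XX/.XO/.O.; (1,0)=-1→..X/XXO/.O.; (2,0)=+1→..X/.XO/XO.*; (2,2)=-1→..X/.XO/.OX
ply 2: ..X/.XO/XO. is terminal -1 (O); from ..X/.XO/.O. depth 7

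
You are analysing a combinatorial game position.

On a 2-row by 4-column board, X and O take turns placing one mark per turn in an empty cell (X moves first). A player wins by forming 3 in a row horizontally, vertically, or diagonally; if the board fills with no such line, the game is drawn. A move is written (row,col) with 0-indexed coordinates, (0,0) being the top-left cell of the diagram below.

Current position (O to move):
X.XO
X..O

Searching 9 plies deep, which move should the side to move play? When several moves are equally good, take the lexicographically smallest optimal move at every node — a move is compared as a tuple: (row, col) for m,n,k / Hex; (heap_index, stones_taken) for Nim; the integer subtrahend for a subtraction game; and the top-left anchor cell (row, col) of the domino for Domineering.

p1 O@[X.XO/X..O]: (0,1)[XOXO/X..O]+0* (1,1)[X.XO/XO.O]-1 (1,2)[X.XO/X.OO]-1
p2 X@[XOXO/X..O]: (1,1)[XOXO/XX.O]+0* (1,2)[XOXO/X.XO]+0
p3 O@[XOXO/XX.O]: (1,2)[XOXO/XXOO]+0*
p4 X@[XOXO/XXOO] terminal +0; root [X.XO/X..O] d9

O's best at [X.XO/X..O]: (0,1)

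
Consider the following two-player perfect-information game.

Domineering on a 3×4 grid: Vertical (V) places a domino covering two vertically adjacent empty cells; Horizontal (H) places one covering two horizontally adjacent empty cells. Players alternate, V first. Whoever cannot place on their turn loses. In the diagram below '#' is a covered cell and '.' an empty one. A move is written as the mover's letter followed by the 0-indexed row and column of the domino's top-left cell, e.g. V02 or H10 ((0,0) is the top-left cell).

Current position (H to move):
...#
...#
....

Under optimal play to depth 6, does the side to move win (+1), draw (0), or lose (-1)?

value(...#/...#/...., H) = +1

ply 1, H at ...#/...#/.... | H00=-1→##.#/...#/....; H01=-1→.###/...#/....; H10=+1→...#/##.#/....*; H11=+1→...#/.###/....; H20=-1→...#/...#/##..; H21=-1→...#/...#/.##.; H22=-1→...#/...#/..##
ply 2, V at ...#/##.#/.... | V02=-1→..##/####/....*; V12=-1→...#/####/..#.
ply 3, H at ..##/####/.... | H00=+1→####/####/....*; H20=+1→..##/####/##..; H21=+1→..##/####/.##.; H22=+1→..##/####/..##
ply 4: ####/####/.... is terminal -1 (V); from ...#/...#/.... depth 6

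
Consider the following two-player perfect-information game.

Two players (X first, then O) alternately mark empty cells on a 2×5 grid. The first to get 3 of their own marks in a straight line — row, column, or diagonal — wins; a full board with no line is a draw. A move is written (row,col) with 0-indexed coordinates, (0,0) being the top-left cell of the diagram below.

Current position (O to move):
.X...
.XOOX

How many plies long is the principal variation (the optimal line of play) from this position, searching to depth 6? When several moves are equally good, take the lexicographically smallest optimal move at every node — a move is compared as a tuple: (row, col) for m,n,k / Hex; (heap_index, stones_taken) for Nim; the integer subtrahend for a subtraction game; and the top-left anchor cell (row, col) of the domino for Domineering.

PV length from [.X.../.XOOX]: 5 plies

ply 1, O at .X.../.XOOX | (0,0)=+0→OX.../.XOOX*; (0,2)=+0→.XO../.XOOX; (0,3)=+0→.X.O./.XOOX; (0,4)=-1→.X..O/.XOOX; (1,0)=-1→.X.../OXOOX
ply 2, X at OX.../.XOOX | (0,2)=+0→OXX../.XOOX*; (0,3)=+0→OX.X./.XOOX; (0,4)=+0→OX..X/.XOOX; (1,0)=+0→OX.../XXOOX
ply 3, O at OXX../.XOOX | (0,3)=+0→OXXO./.XOOX*; (0,4)=-1→OXX.O/.XOOX; (1,0)=-1→OXX../OXOOX
ply 4, X at OXXO./.XOOX | (0,4)=+0→OXXOX/.XOOX*; (1,0)=+0→OXXO./XXOOX
ply 5, O at OXXOX/.XOOX | (1,0)=+0→OXXOX/OXOOX*
ply 6: OXXOX/OXOOX is terminal +0 (X); from .X.../.XOOX depth 6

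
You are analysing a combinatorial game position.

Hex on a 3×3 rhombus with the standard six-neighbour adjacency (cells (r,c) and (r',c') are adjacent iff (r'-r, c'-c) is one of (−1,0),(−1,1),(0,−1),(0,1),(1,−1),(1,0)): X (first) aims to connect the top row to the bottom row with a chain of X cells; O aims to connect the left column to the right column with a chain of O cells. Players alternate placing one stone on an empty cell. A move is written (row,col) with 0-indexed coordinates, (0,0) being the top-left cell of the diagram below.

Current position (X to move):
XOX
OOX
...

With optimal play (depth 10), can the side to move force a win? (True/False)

X winning at [XOX/OOX/...]: True

[XOX/OOX/...] X move#1: (2,0):+1/XOX/OOX/X..*, (2,1):+1/XOX/OOX/.X., (2,2):+1/XOX/OOX/..X
[XOX/OOX/X..] O move#2: (2,1):-1/XOX/OOX/XO.*, (2,2):-1/XOX/OOX/X.O
[XOX/OOX/XO.] X move#3: (2,2):+1/XOX/OOX/XOX*
[XOX/OOX/XOX] end (terminal -1, O#4); searched XOX/OOX/... to 10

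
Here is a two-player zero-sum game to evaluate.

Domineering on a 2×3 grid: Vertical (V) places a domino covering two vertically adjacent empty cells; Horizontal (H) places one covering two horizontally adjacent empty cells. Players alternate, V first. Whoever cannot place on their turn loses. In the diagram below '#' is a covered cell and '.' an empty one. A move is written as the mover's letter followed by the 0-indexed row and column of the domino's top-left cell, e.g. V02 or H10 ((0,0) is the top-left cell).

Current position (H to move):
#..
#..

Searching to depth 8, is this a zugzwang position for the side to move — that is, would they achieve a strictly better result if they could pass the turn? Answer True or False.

[#../#..] H move#1: H01:+1/###/#..*, H11:+1/#../###
[###/#..] end (terminal -1, V#2); searched #../#.. to 8
if H skipped the turn, V would face:
~ [#../#..] V move#1: V01:+1/##./##.*, V02:+1/#.#/#.#
~ [##./##.] end (terminal -1, H#2); searched #../#.. to 8
compare (H): move=+1 vs pass=-1

zugzwang(#../#.., H) = False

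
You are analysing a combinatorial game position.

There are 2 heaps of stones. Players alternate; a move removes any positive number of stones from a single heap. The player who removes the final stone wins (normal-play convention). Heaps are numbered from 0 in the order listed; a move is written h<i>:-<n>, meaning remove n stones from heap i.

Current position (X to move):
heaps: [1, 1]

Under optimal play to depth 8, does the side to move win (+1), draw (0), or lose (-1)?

p1 X@[(1,1)]: h0:-1[(0,1)]-1* h1:-1[(1,0)]-1
p2 O@[(0,1)]: h1:-1[(0,0)]+1*
p3 X@[(0,0)] terminal -1; root [(1,1)] d8

value((1,1), X) = -1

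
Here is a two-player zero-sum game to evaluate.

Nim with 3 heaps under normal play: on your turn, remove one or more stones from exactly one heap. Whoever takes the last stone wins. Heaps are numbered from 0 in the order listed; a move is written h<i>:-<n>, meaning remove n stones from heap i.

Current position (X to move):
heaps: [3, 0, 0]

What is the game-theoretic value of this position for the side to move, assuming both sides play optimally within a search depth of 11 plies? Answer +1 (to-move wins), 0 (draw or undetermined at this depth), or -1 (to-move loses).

value((3,0,0), X) = +1

p1 X@[(3,0,0)]: h0:-1[(2,0,0)]-1 h0:-2[(1,0,0)]-1 h0:-3[(0,0,0)]+1*
p2 O@[(0,0,0)] terminal -1; root [(3,0,0)] d11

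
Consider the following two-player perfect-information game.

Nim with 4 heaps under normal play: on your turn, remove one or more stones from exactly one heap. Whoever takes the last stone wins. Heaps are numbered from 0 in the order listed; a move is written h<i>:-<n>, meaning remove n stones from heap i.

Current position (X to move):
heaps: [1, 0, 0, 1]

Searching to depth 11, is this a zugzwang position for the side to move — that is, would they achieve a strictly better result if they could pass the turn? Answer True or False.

ply 1, X at (1,0,0,1) | h0:-1=-1→(0,0,0,1)*; h3:-1=-1→(1,0,0,0)
ply 2, O at (0,0,0,1) | h3:-1=+1→(0,0,0,0)*
ply 3: (0,0,0,0) is terminal -1 (X); from (1,0,0,1) depth 11
suppose X passes — search the same position with O to move:
pass> ply 1, O at (1,0,0,1) | h0:-1=-1→(0,0,0,1)*; h3:-1=-1→(1,0,0,0)
pass> ply 2, X at (0,0,0,1) | h3:-1=+1→(0,0,0,0)*
pass> ply 3: (0,0,0,0) is terminal -1 (O); from (1,0,0,1) depth 11
for X: play -1, pass +1

zugzwang((1,0,0,1), X) = True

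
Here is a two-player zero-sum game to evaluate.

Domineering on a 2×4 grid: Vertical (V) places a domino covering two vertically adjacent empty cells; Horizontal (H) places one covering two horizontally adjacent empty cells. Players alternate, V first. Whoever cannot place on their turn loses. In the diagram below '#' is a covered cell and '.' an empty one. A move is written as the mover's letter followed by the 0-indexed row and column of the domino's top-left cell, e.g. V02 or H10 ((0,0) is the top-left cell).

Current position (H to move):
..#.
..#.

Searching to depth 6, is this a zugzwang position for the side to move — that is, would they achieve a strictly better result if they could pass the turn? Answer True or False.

[..#./..#.] H move#1: H00:+1/###./..#.*, H10:+1/..#./###.
[###./..#.] V move#2: V03:-1/####/..##*
[####/..##] H move#3: H10:+1/####/####*
[####/####] end (terminal -1, V#4); searched ..#./..#. to 6
if H skipped the turn, V would face:
~ [..#./..#.] V move#1: V00:+1/#.#./#.#.*, V01:+1/.##./.##., V03:-1/..##/..##
~ [#.#./#.#.] end (terminal -1, H#2); searched ..#./..#. to 6
compare (H): move=+1 vs pass=-1

zugzwang(..#./..#., H) = False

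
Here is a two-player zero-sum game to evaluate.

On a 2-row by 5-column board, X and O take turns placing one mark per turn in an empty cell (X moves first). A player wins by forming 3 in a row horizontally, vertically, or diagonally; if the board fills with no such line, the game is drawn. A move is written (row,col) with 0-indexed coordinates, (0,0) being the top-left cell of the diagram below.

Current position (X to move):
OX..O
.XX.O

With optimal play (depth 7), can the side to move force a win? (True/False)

[OX..O/.XX.O] X move#1: (0,2):+1/OXX.O/.XX.O*, (0,3):+1/OX.XO/.XX.O, (1,0):+1/OX..O/XXX.O, (1,3):+1/OX..O/.XXXO
[OXX.O/.XX.O] O move#2: (0,3):-1/OXXOO/.XX.O*, (1,0):-1/OXX.O/OXX.O, (1,3):-1/OXX.O/.XXOO
[OXXOO/.XX.O] X move#3: (1,0):+1/OXXOO/XXX.O*, (1,3):+1/OXXOO/.XXXO
[OXXOO/XXX.O] end (terminal -1, O#4); searched OX..O/.XX.O to 7

X winning at [OX..O/.XX.O]: True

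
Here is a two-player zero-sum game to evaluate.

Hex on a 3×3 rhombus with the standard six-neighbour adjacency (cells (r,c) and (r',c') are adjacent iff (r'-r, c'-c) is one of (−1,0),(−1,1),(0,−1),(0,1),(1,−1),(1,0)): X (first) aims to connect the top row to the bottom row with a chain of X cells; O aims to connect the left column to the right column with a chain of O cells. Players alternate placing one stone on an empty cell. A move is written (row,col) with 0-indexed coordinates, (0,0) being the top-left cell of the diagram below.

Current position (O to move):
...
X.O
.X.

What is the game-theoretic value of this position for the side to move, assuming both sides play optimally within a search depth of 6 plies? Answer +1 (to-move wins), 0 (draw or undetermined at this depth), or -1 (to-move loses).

value(.../X.O/.X., O) = -1

ply 1, O at .../X.O/.X. | (0,0)=-1→O../X.O/.X.*; (0,1)=-1→.O./X.O/.X.; (0,2)=-1→..O/X.O/.X.; (1,1)=-1→.../XOO/.X.; (2,0)=-1→.../X.O/OX.; (2,2)=-1→.../X.O/.XO
ply 2, X at O../X.O/.X. | (0,1)=+1→OX./X.O/.X.*; (0,2)=-1→O.X/X.O/.X.; (1,1)=+1→O../XXO/.X.; (2,0)=-1→O../X.O/XX.; (2,2)=-1→O../X.O/.XX
ply 3, O at OX./X.O/.X. | (0,2)=-1→OXO/X.O/.X.*; (1,1)=-1→OX./XOO/.X.; (2,0)=-1→OX./X.O/OX.; (2,2)=-1→OX./X.O/.XO
ply 4, X at OXO/X.O/.X. | (1,1)=+1→OXO/XXO/.X.*; (2,0)=+1→OXO/X.O/XX.; (2,2)=+1→OXO/X.O/.XX
ply 5: OXO/XXO/.X. is terminal -1 (O); from .../X.O/.X. depth 6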